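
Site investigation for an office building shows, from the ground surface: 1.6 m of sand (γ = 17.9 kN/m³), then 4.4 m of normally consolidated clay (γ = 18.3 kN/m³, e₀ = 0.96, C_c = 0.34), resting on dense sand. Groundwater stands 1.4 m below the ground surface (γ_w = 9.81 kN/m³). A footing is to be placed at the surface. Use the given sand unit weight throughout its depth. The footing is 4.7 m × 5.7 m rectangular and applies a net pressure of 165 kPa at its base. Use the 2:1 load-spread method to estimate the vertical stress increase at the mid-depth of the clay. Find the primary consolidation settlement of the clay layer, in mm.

S_c ≈ 262 mm

Mid-depth of clay below the ground surface: z = 1.6 + 4.4/2 = 3.8 m.
Total vertical stress at mid-clay: σ_v = 17.9×1.6 + 18.3×2.2 = 68.9 kPa.
Pore pressure: u = 9.81×(3.8 − 1.4) = 23.544 kPa.
Initial effective stress: σ'_0 = σ_v − u = 68.9 − 23.544 = 45.356 kPa.
Stress increase at mid-clay by the 2:1 spreading method:
Δσ = qBL/((B+z)(L+z)) = 165×4.7×5.7/((4.7+3.8)(5.7+3.8)) = 54.741 kPa
Final effective stress: σ'_f = σ'_0 + Δσ = 45.356 + 54.741 = 100.1 kPa.
Normally consolidated clay, so the full stress increment lies on the virgin compression line:
S_c = C_c·H/(1+e₀)·log₁₀(σ'_f/σ'_0) = 0.34×4.4/(1+0.96)×log₁₀(100.1/45.356)
    = 0.76327 × 0.3438 = 0.2624 m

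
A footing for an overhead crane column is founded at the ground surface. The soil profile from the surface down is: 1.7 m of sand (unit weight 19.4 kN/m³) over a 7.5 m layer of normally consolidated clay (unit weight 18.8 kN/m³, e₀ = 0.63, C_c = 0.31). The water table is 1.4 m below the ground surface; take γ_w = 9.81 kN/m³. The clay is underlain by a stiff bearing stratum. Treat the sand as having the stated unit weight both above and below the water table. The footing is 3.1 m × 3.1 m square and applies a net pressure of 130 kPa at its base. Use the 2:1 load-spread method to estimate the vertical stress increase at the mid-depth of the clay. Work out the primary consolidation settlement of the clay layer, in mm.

S_c ≈ 147 mm

Mid-depth of clay below the ground surface: z = 1.7 + 7.5/2 = 5.45 m.
Total vertical stress at mid-clay: σ_v = 19.4×1.7 + 18.8×3.75 = 103.48 kPa.
Pore pressure: u = 9.81×(5.45 − 1.4) = 39.73 kPa.
Initial effective stress: σ'_0 = σ_v − u = 103.48 − 39.73 = 63.75 kPa.
Stress increase at mid-clay by the 2:1 spreading method:
Δσ = qBL/((B+z)(L+z)) = 130×3.1×3.1/((3.1+5.45)(3.1+5.45)) = 17.09 kPa
Final effective stress: σ'_f = σ'_0 + Δσ = 63.75 + 17.09 = 80.84 kPa.
Normally consolidated clay, so the full stress increment lies on the virgin compression line:
S_c = C_c·H/(1+e₀)·log₁₀(σ'_f/σ'_0) = 0.31×7.5/(1+0.63)×log₁₀(80.84/63.75)
    = 1.4264 × 0.10315 = 0.1471 m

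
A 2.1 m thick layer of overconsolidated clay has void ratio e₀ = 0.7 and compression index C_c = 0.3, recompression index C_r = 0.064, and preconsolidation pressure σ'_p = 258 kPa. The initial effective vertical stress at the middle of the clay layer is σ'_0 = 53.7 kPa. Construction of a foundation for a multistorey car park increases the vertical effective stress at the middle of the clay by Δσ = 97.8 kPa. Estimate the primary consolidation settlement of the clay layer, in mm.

S_c ≈ 35.6 mm

Final effective stress: σ'_f = 53.7 + 97.8 = 151.5 kPa.
σ'_f = 151.5 ≤ σ'_p = 258 kPa, so the clay remains overconsolidated and only the recompression index applies:
S_c = C_r·H/(1+e₀)·log₁₀(σ'_f/σ'_0) = 0.064×2.1/1.7×log₁₀(151.5/53.7)
    = 0.079059 × 0.45044 = 0.03561 m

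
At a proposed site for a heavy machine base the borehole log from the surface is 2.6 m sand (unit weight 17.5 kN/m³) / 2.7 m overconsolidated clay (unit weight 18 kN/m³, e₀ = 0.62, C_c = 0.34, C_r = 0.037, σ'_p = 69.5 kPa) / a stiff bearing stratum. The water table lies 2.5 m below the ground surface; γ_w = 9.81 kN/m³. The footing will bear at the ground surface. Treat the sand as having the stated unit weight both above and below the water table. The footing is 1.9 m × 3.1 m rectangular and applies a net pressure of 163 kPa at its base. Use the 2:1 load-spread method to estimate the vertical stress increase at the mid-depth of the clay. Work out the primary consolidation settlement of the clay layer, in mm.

S_c ≈ 37.1 mm

Mid-depth of clay below the ground surface: z = 2.6 + 2.7/2 = 3.95 m.
Total vertical stress at mid-clay: σ_v = 17.5×2.6 + 18×1.35 = 69.8 kPa.
Pore pressure: u = 9.81×(3.95 − 2.5) = 14.225 kPa.
Initial effective stress: σ'_0 = σ_v − u = 69.8 − 14.225 = 55.575 kPa.
Stress increase at mid-clay by the 2:1 spreading method:
Δσ = qBL/((B+z)(L+z)) = 163×1.9×3.1/((1.9+3.95)(3.1+3.95)) = 23.279 kPa
Final effective stress: σ'_f = 55.575 + 23.279 = 78.854 kPa.
σ'_f = 78.854 > σ'_p = 69.5 kPa, so the stress path crosses the preconsolidation pressure — recompression up to σ'_p, then virgin compression beyond:
S_c = H/(1+e₀)·[C_r·log₁₀(σ'_p/σ'_0) + C_c·log₁₀(σ'_f/σ'_p)]
    = 2.7/1.62 × [0.037×log₁₀(69.5/55.575) + 0.34×log₁₀(78.854/69.5)]
    = 1.6667 × [0.0035929 + 0.018645] = 0.03706 m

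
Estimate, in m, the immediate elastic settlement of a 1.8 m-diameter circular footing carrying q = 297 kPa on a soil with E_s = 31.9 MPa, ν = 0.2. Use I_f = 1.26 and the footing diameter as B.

Immediate (elastic) settlement: S_e = q·B·(1−ν²)/E_s · I_f.
E_s = 31.9 MPa = 31900 kPa.
S_e = 297 × 1.8 × (1 − 0.2²) / 31900 × 1.26
    = 297 × 1.8 × 0.96 / 31900 × 1.26
    = 0.02027 m

S_e ≈ 0.0203 m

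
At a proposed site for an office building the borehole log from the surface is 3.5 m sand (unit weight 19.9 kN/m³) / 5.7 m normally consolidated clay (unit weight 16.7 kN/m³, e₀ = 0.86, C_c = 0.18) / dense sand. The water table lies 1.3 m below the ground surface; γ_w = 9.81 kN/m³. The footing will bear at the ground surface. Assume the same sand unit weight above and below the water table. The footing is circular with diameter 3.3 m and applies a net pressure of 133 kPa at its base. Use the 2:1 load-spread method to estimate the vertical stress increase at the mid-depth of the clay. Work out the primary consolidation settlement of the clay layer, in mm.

Mid-depth of clay below the ground surface: z = 3.5 + 5.7/2 = 6.35 m.
Total vertical stress at mid-clay: σ_v = 19.9×3.5 + 16.7×2.85 = 117.24 kPa.
Pore pressure: u = 9.81×(6.35 − 1.3) = 49.541 kPa.
Initial effective stress: σ'_0 = σ_v − u = 117.24 − 49.541 = 67.699 kPa.
Stress increase at mid-clay by the 2:1 spreading method:
Δσ ≈ qD²/(D+z)² = 133×3.3²/(3.3+6.35)² = 15.553 kPa
Final effective stress: σ'_f = σ'_0 + Δσ = 67.699 + 15.553 = 83.252 kPa.
Normally consolidated clay, so the full stress increment lies on the virgin compression line:
S_c = C_c·H/(1+e₀)·log₁₀(σ'_f/σ'_0) = 0.18×5.7/(1+0.86)×log₁₀(83.252/67.699)
    = 0.55161 × 0.089812 = 0.04954 m

S_c ≈ 49.5 mm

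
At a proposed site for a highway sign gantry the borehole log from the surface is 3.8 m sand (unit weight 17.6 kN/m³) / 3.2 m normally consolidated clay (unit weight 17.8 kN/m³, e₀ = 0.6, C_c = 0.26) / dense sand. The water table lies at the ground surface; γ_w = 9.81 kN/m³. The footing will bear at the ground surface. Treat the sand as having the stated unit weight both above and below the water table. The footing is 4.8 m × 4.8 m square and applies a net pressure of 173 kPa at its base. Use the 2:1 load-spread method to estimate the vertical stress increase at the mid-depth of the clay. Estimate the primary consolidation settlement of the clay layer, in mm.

S_c ≈ 145 mm

Mid-depth of clay below the ground surface: z = 3.8 + 3.2/2 = 5.4 m.
Total vertical stress at mid-clay: σ_v = 17.6×3.8 + 17.8×1.6 = 95.36 kPa.
Pore pressure: u = 9.81×(5.4 − 0) = 52.974 kPa.
Initial effective stress: σ'_0 = σ_v − u = 95.36 − 52.974 = 42.386 kPa.
Stress increase at mid-clay by the 2:1 spreading method:
Δσ = qBL/((B+z)(L+z)) = 173×4.8×4.8/((4.8+5.4)(4.8+5.4)) = 38.311 kPa
Final effective stress: σ'_f = σ'_0 + Δσ = 42.386 + 38.311 = 80.697 kPa.
Normally consolidated clay, so the full stress increment lies on the virgin compression line:
S_c = C_c·H/(1+e₀)·log₁₀(σ'_f/σ'_0) = 0.26×3.2/(1+0.6)×log₁₀(80.697/42.386)
    = 0.52 × 0.27963 = 0.1454 m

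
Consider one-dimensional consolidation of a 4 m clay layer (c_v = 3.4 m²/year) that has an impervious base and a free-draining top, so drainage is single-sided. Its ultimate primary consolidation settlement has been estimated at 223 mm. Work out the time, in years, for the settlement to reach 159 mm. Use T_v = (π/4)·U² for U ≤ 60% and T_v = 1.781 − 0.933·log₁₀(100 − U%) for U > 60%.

t ≈ 1.98 years

Drainage path length: H_d = H = 4 m (single drainage).
U = S(t)/S_ult = 159/223 = 0.713.
U > 60%: T_v = 1.781 − 0.933·log₁₀(100 − 71.3) = 0.4208.
t = T_v·H_d²/c_v = 0.4208×4²/3.4 = 1.98 years.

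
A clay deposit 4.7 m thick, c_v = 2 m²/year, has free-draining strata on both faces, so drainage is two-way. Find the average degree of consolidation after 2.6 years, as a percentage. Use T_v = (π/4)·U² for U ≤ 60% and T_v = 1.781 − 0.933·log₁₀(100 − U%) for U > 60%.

Drainage path length: H_d = H/2 = 2.35 m (double drainage).
T_v = c_v·t/H_d² = 2×2.6/2.35² = 0.9416.
T_v = 0.9416 corresponds to the U > 60% branch:
U = 1 − 10^((1.781 − T_v)/0.933)/100 = 0.9206

U ≈ 92.1 %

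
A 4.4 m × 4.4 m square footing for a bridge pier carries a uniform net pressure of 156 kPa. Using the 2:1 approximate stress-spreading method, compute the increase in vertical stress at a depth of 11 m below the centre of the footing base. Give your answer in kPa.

By the 2:1 method the load spreads at 1 horizontal : 2 vertical, so at depth z the loaded area has grown by z in each plan dimension:
Δσ = qBL/((B+z)(L+z)) = 156×4.4×4.4/((4.4+11)(4.4+11)) = 12.735 kPa

Δσ_z ≈ 12.7 kPa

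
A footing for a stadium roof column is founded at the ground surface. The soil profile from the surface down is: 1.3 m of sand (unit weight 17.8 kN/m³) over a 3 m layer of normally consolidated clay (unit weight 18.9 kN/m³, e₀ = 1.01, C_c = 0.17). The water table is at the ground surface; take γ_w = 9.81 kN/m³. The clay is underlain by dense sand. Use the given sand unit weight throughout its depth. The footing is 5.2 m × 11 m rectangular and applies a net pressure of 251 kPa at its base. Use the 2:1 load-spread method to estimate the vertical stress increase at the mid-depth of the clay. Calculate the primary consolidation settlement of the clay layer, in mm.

S_c ≈ 205 mm

Mid-depth of clay below the ground surface: z = 1.3 + 3/2 = 2.8 m.
Total vertical stress at mid-clay: σ_v = 17.8×1.3 + 18.9×1.5 = 51.49 kPa.
Pore pressure: u = 9.81×(2.8 − 0) = 27.468 kPa.
Initial effective stress: σ'_0 = σ_v − u = 51.49 − 27.468 = 24.022 kPa.
Stress increase at mid-clay by the 2:1 spreading method:
Δσ = qBL/((B+z)(L+z)) = 251×5.2×11/((5.2+2.8)(11+2.8)) = 130.05 kPa
Final effective stress: σ'_f = σ'_0 + Δσ = 24.022 + 130.05 = 154.07 kPa.
Normally consolidated clay, so the full stress increment lies on the virgin compression line:
S_c = C_c·H/(1+e₀)·log₁₀(σ'_f/σ'_0) = 0.17×3/(1+1.01)×log₁₀(154.07/24.022)
    = 0.25373 × 0.80711 = 0.2048 m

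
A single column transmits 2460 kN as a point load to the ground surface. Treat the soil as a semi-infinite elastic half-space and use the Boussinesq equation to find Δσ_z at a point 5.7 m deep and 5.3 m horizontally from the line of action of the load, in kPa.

Δσ_z ≈ 7.62 kPa

Boussinesq vertical stress below a point load on an elastic half-space:
Δσ_z = 3P/(2πz²) · [1 + (r/z)²]^(−5/2)
r/z = 5.3/5.7 = 0.92982; [1+(r/z)²]^(−5/2) = 0.21064.
Δσ_z = 3×2460/(2π×5.7²) × 0.21064 = 36.152 × 0.21064 = 7.615 kPa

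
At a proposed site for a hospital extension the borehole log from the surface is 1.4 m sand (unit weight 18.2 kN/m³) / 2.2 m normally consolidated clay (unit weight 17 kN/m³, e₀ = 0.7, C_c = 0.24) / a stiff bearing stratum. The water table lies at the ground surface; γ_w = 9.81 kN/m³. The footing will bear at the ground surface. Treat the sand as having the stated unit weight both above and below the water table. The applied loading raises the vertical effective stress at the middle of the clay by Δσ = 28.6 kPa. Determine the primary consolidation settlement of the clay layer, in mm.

S_c ≈ 121 mm

Mid-depth of clay below the ground surface: z = 1.4 + 2.2/2 = 2.5 m.
Total vertical stress at mid-clay: σ_v = 18.2×1.4 + 17×1.1 = 44.18 kPa.
Pore pressure: u = 9.81×(2.5 − 0) = 24.525 kPa.
Initial effective stress: σ'_0 = σ_v − u = 44.18 − 24.525 = 19.655 kPa.
Final effective stress: σ'_f = σ'_0 + Δσ = 19.655 + 28.6 = 48.255 kPa.
Normally consolidated clay, so the full stress increment lies on the virgin compression line:
S_c = C_c·H/(1+e₀)·log₁₀(σ'_f/σ'_0) = 0.24×2.2/(1+0.7)×log₁₀(48.255/19.655)
    = 0.31059 × 0.39007 = 0.1212 m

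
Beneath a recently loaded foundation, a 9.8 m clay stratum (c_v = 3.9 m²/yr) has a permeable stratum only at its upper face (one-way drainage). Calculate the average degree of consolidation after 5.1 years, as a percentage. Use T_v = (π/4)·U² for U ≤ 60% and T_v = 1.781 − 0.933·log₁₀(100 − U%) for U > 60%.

U ≈ 51.4 %

Drainage path length: H_d = H = 9.8 m (single drainage).
T_v = c_v·t/H_d² = 3.9×5.1/9.8² = 0.2071.
T_v = 0.2071 corresponds to the U ≤ 60% branch:
U = √(4T_v/π) = 0.5135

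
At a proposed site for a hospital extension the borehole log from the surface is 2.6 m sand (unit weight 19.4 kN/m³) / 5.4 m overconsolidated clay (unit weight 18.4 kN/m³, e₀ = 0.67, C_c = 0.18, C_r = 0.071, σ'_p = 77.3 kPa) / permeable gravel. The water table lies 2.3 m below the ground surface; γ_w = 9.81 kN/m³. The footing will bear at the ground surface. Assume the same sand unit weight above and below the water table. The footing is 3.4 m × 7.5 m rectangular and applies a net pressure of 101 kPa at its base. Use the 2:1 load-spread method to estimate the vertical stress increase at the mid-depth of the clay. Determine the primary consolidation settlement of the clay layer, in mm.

Mid-depth of clay below the ground surface: z = 2.6 + 5.4/2 = 5.3 m.
Total vertical stress at mid-clay: σ_v = 19.4×2.6 + 18.4×2.7 = 100.12 kPa.
Pore pressure: u = 9.81×(5.3 − 2.3) = 29.43 kPa.
Initial effective stress: σ'_0 = σ_v − u = 100.12 − 29.43 = 70.69 kPa.
Stress increase at mid-clay by the 2:1 spreading method:
Δσ = qBL/((B+z)(L+z)) = 101×3.4×7.5/((3.4+5.3)(7.5+5.3)) = 23.128 kPa
Final effective stress: σ'_f = 70.69 + 23.128 = 93.818 kPa.
σ'_f = 93.818 > σ'_p = 77.3 kPa, so the stress path crosses the preconsolidation pressure — recompression up to σ'_p, then virgin compression beyond:
S_c = H/(1+e₀)·[C_r·log₁₀(σ'_p/σ'_0) + C_c·log₁₀(σ'_f/σ'_p)]
    = 5.4/1.67 × [0.071×log₁₀(77.3/70.69) + 0.18×log₁₀(93.818/77.3)]
    = 3.2335 × [0.0027563 + 0.015139] = 0.05786 m

S_c ≈ 57.9 mm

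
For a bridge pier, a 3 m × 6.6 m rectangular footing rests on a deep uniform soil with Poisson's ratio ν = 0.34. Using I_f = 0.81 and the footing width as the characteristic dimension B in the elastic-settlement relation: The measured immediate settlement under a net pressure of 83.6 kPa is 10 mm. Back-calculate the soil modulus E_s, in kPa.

S_e = q·B·(1−ν²)/E_s · I_f  ⇒  E_s = q·B·(1−ν²)·I_f / S_e.
E_s = 83.6 × 3 × 0.8844 × 0.81 / 0.01 = 17970 kPa

E_s ≈ 18000 kPa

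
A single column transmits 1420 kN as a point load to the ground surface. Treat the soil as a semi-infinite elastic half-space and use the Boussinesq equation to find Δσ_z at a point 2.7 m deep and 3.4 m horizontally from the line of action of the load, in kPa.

Δσ_z ≈ 8.65 kPa

Boussinesq vertical stress below a point load on an elastic half-space:
Δσ_z = 3P/(2πz²) · [1 + (r/z)²]^(−5/2)
r/z = 3.4/2.7 = 1.2593; [1+(r/z)²]^(−5/2) = 0.093012.
Δσ_z = 3×1420/(2π×2.7²) × 0.093012 = 93.004 × 0.093012 = 8.65 kPa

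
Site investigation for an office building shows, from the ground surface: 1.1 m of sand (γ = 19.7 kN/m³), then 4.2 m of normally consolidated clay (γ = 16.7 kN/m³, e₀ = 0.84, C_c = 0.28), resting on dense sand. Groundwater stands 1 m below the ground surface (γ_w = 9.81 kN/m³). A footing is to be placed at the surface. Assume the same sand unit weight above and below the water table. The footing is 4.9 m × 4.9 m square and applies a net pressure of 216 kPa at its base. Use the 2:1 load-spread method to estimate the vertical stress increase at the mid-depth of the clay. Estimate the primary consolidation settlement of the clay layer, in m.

Mid-depth of clay below the ground surface: z = 1.1 + 4.2/2 = 3.2 m.
Total vertical stress at mid-clay: σ_v = 19.7×1.1 + 16.7×2.1 = 56.74 kPa.
Pore pressure: u = 9.81×(3.2 − 1) = 21.582 kPa.
Initial effective stress: σ'_0 = σ_v − u = 56.74 − 21.582 = 35.158 kPa.
Stress increase at mid-clay by the 2:1 spreading method:
Δσ = qBL/((B+z)(L+z)) = 216×4.9×4.9/((4.9+3.2)(4.9+3.2)) = 79.045 kPa
Final effective stress: σ'_f = σ'_0 + Δσ = 35.158 + 79.045 = 114.2 kPa.
Normally consolidated clay, so the full stress increment lies on the virgin compression line:
S_c = C_c·H/(1+e₀)·log₁₀(σ'_f/σ'_0) = 0.28×4.2/(1+0.84)×log₁₀(114.2/35.158)
    = 0.63913 × 0.51164 = 0.327 m

S_c ≈ 0.327 m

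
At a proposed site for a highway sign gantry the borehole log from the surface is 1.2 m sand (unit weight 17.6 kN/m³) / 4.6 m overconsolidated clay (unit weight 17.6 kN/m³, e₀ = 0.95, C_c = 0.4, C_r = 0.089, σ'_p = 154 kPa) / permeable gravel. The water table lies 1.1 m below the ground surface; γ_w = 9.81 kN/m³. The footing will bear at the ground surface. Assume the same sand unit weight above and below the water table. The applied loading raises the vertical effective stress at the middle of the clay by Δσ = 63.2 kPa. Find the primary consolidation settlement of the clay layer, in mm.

Mid-depth of clay below the ground surface: z = 1.2 + 4.6/2 = 3.5 m.
Total vertical stress at mid-clay: σ_v = 17.6×1.2 + 17.6×2.3 = 61.6 kPa.
Pore pressure: u = 9.81×(3.5 − 1.1) = 23.544 kPa.
Initial effective stress: σ'_0 = σ_v − u = 61.6 − 23.544 = 38.056 kPa.
Final effective stress: σ'_f = 38.056 + 63.2 = 101.26 kPa.
σ'_f = 101.26 ≤ σ'_p = 154 kPa, so the clay remains overconsolidated and only the recompression index applies:
S_c = C_r·H/(1+e₀)·log₁₀(σ'_f/σ'_0) = 0.089×4.6/1.95×log₁₀(101.26/38.056)
    = 0.20995 × 0.42501 = 0.08923 m

S_c ≈ 89.2 mm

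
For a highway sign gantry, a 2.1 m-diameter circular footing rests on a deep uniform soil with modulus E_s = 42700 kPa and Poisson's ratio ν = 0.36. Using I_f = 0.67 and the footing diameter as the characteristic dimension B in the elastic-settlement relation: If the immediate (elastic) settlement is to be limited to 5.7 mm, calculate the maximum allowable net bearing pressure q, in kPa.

q ≈ 199 kPa

S_e = q·B·(1−ν²)/E_s · I_f  ⇒  q = S_e·E_s / (B·(1−ν²)·I_f).
q = 0.0057 × 42700 / (2.1 × 0.8704 × 0.67) = 198.7 kPa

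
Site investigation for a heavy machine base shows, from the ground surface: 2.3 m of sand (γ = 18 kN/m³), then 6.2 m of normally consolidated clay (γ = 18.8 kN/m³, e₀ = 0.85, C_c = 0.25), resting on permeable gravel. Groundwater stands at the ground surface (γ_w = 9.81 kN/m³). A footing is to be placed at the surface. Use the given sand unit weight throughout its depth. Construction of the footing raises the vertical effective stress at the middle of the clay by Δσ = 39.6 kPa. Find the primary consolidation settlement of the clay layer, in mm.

Mid-depth of clay below the ground surface: z = 2.3 + 6.2/2 = 5.4 m.
Total vertical stress at mid-clay: σ_v = 18×2.3 + 18.8×3.1 = 99.68 kPa.
Pore pressure: u = 9.81×(5.4 − 0) = 52.974 kPa.
Initial effective stress: σ'_0 = σ_v − u = 99.68 − 52.974 = 46.706 kPa.
Final effective stress: σ'_f = σ'_0 + Δσ = 46.706 + 39.6 = 86.306 kPa.
Normally consolidated clay, so the full stress increment lies on the virgin compression line:
S_c = C_c·H/(1+e₀)·log₁₀(σ'_f/σ'_0) = 0.25×6.2/(1+0.85)×log₁₀(86.306/46.706)
    = 0.83784 × 0.26667 = 0.2234 m

S_c ≈ 223 mm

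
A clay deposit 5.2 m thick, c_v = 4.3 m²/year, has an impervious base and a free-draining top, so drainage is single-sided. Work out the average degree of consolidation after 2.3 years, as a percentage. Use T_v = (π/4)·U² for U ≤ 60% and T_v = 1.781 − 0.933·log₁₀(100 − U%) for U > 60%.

U ≈ 67.1 %

Drainage path length: H_d = H = 5.2 m (single drainage).
T_v = c_v·t/H_d² = 4.3×2.3/5.2² = 0.36575.
T_v = 0.36575 corresponds to the U > 60% branch:
U = 1 − 10^((1.781 − T_v)/0.933)/100 = 0.6712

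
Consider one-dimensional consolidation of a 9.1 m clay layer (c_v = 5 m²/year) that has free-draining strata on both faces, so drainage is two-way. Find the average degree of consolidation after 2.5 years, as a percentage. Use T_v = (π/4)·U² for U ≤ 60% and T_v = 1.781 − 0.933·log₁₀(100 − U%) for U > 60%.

Drainage path length: H_d = H/2 = 4.55 m (double drainage).
T_v = c_v·t/H_d² = 5×2.5/4.55² = 0.60379.
T_v = 0.60379 corresponds to the U > 60% branch:
U = 1 − 10^((1.781 − T_v)/0.933)/100 = 0.8173

U ≈ 81.7 %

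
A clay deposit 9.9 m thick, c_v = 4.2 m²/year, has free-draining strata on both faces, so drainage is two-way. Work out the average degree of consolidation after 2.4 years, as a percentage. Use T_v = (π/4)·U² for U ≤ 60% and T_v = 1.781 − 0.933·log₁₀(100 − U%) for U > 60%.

U ≈ 70.6 %

Drainage path length: H_d = H/2 = 4.95 m (double drainage).
T_v = c_v·t/H_d² = 4.2×2.4/4.95² = 0.41139.
T_v = 0.41139 corresponds to the U > 60% branch:
U = 1 − 10^((1.781 − T_v)/0.933)/100 = 0.7063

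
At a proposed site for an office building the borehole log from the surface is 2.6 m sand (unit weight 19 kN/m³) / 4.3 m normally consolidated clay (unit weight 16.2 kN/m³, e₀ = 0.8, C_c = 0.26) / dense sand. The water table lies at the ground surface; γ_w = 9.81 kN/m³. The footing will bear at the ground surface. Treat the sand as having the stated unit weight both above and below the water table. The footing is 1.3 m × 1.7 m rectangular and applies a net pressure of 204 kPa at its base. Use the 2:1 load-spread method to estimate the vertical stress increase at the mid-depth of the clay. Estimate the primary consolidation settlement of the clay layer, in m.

S_c ≈ 0.0722 m

Mid-depth of clay below the ground surface: z = 2.6 + 4.3/2 = 4.75 m.
Total vertical stress at mid-clay: σ_v = 19×2.6 + 16.2×2.15 = 84.23 kPa.
Pore pressure: u = 9.81×(4.75 − 0) = 46.598 kPa.
Initial effective stress: σ'_0 = σ_v − u = 84.23 − 46.598 = 37.632 kPa.
Stress increase at mid-clay by the 2:1 spreading method:
Δσ = qBL/((B+z)(L+z)) = 204×1.3×1.7/((1.3+4.75)(1.7+4.75)) = 11.553 kPa
Final effective stress: σ'_f = σ'_0 + Δσ = 37.632 + 11.553 = 49.185 kPa.
Normally consolidated clay, so the full stress increment lies on the virgin compression line:
S_c = C_c·H/(1+e₀)·log₁₀(σ'_f/σ'_0) = 0.26×4.3/(1+0.8)×log₁₀(49.185/37.632)
    = 0.62111 × 0.11628 = 0.07222 m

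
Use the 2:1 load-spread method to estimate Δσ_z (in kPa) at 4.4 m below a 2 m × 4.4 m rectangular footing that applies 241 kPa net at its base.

Δσ_z ≈ 37.7 kPa

By the 2:1 method the load spreads at 1 horizontal : 2 vertical, so at depth z the loaded area has grown by z in each plan dimension:
Δσ = qBL/((B+z)(L+z)) = 241×2×4.4/((2+4.4)(4.4+4.4)) = 37.656 kPa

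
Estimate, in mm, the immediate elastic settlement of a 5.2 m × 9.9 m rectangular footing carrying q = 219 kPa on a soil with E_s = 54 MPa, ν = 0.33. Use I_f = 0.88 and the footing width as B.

Immediate (elastic) settlement: S_e = q·B·(1−ν²)/E_s · I_f.
E_s = 54 MPa = 54000 kPa.
S_e = 219 × 5.2 × (1 − 0.33²) / 54000 × 0.88
    = 219 × 5.2 × 0.8911 / 54000 × 0.88
    = 0.01654 m = 16.54 mm

S_e ≈ 16.5 mm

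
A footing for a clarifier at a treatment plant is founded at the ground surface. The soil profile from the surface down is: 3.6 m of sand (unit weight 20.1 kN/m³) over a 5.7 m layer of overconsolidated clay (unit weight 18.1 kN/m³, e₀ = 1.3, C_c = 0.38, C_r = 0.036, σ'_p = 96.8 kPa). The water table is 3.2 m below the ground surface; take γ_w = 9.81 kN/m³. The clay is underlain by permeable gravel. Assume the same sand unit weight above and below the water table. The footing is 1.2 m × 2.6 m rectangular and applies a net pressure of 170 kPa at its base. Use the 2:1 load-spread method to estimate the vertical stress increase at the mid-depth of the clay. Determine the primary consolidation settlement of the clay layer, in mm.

Mid-depth of clay below the ground surface: z = 3.6 + 5.7/2 = 6.45 m.
Total vertical stress at mid-clay: σ_v = 20.1×3.6 + 18.1×2.85 = 123.95 kPa.
Pore pressure: u = 9.81×(6.45 − 3.2) = 31.883 kPa.
Initial effective stress: σ'_0 = σ_v − u = 123.95 − 31.883 = 92.067 kPa.
Stress increase at mid-clay by the 2:1 spreading method:
Δσ = qBL/((B+z)(L+z)) = 170×1.2×2.6/((1.2+6.45)(2.6+6.45)) = 7.6611 kPa
Final effective stress: σ'_f = 92.067 + 7.6611 = 99.728 kPa.
σ'_f = 99.728 > σ'_p = 96.8 kPa, so the stress path crosses the preconsolidation pressure — recompression up to σ'_p, then virgin compression beyond:
S_c = H/(1+e₀)·[C_r·log₁₀(σ'_p/σ'_0) + C_c·log₁₀(σ'_f/σ'_p)]
    = 5.7/2.3 × [0.036×log₁₀(96.8/92.067) + 0.38×log₁₀(99.728/96.8)]
    = 2.4783 × [0.00078377 + 0.0049179] = 0.01413 m

S_c ≈ 14.1 mm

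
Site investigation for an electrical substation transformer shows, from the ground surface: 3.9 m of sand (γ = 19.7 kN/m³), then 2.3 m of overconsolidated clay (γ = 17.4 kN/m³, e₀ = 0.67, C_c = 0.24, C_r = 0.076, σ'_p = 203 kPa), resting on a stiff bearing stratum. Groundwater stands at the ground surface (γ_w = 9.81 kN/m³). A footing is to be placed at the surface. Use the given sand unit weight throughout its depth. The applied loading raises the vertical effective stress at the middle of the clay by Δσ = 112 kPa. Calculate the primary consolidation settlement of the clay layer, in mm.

S_c ≈ 55.2 mm

Mid-depth of clay below the ground surface: z = 3.9 + 2.3/2 = 5.05 m.
Total vertical stress at mid-clay: σ_v = 19.7×3.9 + 17.4×1.15 = 96.84 kPa.
Pore pressure: u = 9.81×(5.05 − 0) = 49.541 kPa.
Initial effective stress: σ'_0 = σ_v − u = 96.84 − 49.541 = 47.299 kPa.
Final effective stress: σ'_f = 47.299 + 112 = 159.3 kPa.
σ'_f = 159.3 ≤ σ'_p = 203 kPa, so the clay remains overconsolidated and only the recompression index applies:
S_c = C_r·H/(1+e₀)·log₁₀(σ'_f/σ'_0) = 0.076×2.3/1.67×log₁₀(159.3/47.299)
    = 0.10467 × 0.52736 = 0.0552 m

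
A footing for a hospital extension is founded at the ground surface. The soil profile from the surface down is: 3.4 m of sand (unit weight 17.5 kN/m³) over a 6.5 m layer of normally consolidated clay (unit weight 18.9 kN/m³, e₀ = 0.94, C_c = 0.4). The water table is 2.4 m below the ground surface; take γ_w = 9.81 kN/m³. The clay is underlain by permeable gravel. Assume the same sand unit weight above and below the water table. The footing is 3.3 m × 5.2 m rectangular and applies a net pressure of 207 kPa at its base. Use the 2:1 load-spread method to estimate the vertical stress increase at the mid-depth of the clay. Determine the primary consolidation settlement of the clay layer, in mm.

S_c ≈ 188 mm

Mid-depth of clay below the ground surface: z = 3.4 + 6.5/2 = 6.65 m.
Total vertical stress at mid-clay: σ_v = 17.5×3.4 + 18.9×3.25 = 120.92 kPa.
Pore pressure: u = 9.81×(6.65 − 2.4) = 41.693 kPa.
Initial effective stress: σ'_0 = σ_v − u = 120.92 − 41.693 = 79.227 kPa.
Stress increase at mid-clay by the 2:1 spreading method:
Δσ = qBL/((B+z)(L+z)) = 207×3.3×5.2/((3.3+6.65)(5.2+6.65)) = 30.126 kPa
Final effective stress: σ'_f = σ'_0 + Δσ = 79.227 + 30.126 = 109.35 kPa.
Normally consolidated clay, so the full stress increment lies on the virgin compression line:
S_c = C_c·H/(1+e₀)·log₁₀(σ'_f/σ'_0) = 0.4×6.5/(1+0.94)×log₁₀(109.35/79.227)
    = 1.3402 × 0.13995 = 0.1876 m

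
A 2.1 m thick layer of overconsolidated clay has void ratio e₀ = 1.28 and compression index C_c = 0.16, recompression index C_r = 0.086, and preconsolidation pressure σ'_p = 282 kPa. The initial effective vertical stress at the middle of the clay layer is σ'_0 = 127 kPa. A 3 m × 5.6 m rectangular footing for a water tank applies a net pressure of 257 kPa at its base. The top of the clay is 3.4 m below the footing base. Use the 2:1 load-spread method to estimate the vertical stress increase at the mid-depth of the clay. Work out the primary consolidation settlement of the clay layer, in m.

S_c ≈ 0.0129 m

Mid-depth of clay below the footing base: z = 3.4 + 2.1/2 = 4.45 m.
Stress increase at mid-clay by the 2:1 spreading method:
Δσ = qBL/((B+z)(L+z)) = 257×3×5.6/((3+4.45)(5.6+4.45)) = 57.666 kPa
Final effective stress: σ'_f = 127 + 57.666 = 184.67 kPa.
σ'_f = 184.67 ≤ σ'_p = 282 kPa, so the clay remains overconsolidated and only the recompression index applies:
S_c = C_r·H/(1+e₀)·log₁₀(σ'_f/σ'_0) = 0.086×2.1/2.28×log₁₀(184.67/127)
    = 0.07921 × 0.16259 = 0.01288 m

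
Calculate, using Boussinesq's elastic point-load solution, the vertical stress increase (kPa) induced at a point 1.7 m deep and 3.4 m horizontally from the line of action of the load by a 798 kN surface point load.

Boussinesq vertical stress below a point load on an elastic half-space:
Δσ_z = 3P/(2πz²) · [1 + (r/z)²]^(−5/2)
r/z = 3.4/1.7 = 2; [1+(r/z)²]^(−5/2) = 0.017889.
Δσ_z = 3×798/(2π×1.7²) × 0.017889 = 131.84 × 0.017889 = 2.358 kPa

Δσ_z ≈ 2.36 kPa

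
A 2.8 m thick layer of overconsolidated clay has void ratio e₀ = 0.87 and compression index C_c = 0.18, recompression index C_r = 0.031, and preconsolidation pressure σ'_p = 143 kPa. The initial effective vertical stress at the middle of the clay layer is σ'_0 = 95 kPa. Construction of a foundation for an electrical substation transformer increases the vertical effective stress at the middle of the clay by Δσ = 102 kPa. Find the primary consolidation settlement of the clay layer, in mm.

Final effective stress: σ'_f = 95 + 102 = 197 kPa.
σ'_f = 197 > σ'_p = 143 kPa, so the stress path crosses the preconsolidation pressure — recompression up to σ'_p, then virgin compression beyond:
S_c = H/(1+e₀)·[C_r·log₁₀(σ'_p/σ'_0) + C_c·log₁₀(σ'_f/σ'_p)]
    = 2.8/1.87 × [0.031×log₁₀(143/95) + 0.18×log₁₀(197/143)]
    = 1.4973 × [0.005506 + 0.025043] = 0.04574 m

S_c ≈ 45.7 mm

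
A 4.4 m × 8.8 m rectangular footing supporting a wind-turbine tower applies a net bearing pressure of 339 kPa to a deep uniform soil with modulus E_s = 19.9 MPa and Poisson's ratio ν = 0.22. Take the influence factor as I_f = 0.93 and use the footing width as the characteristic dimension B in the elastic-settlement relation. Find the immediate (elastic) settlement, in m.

Immediate (elastic) settlement: S_e = q·B·(1−ν²)/E_s · I_f.
E_s = 19.9 MPa = 19900 kPa.
S_e = 339 × 4.4 × (1 − 0.22²) / 19900 × 0.93
    = 339 × 4.4 × 0.9516 / 19900 × 0.93
    = 0.06633 m

S_e ≈ 0.0663 m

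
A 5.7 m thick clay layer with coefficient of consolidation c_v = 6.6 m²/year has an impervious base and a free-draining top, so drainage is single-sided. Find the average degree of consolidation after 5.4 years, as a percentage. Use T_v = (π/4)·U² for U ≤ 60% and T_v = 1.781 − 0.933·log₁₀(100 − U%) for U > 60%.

U ≈ 94.6 %

Drainage path length: H_d = H = 5.7 m (single drainage).
T_v = c_v·t/H_d² = 6.6×5.4/5.7² = 1.097.
T_v = 1.097 corresponds to the U > 60% branch:
U = 1 − 10^((1.781 − T_v)/0.933)/100 = 0.9459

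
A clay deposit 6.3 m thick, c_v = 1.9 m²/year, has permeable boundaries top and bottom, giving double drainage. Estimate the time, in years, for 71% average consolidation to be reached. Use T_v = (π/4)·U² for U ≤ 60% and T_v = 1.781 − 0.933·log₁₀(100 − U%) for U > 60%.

Drainage path length: H_d = H/2 = 3.15 m (double drainage).
U > 60%: T_v = 1.781 − 0.933·log₁₀(100 − 71) = 0.41658.
t = T_v·H_d²/c_v = 0.41658×3.15²/1.9 = 2.176 years.

t ≈ 2.18 years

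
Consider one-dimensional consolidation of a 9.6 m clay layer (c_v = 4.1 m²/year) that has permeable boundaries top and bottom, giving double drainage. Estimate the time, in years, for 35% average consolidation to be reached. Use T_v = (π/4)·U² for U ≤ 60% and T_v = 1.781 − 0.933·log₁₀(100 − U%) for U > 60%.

t ≈ 0.541 years

Drainage path length: H_d = H/2 = 4.8 m (double drainage).
U ≤ 60%: T_v = (π/4)·U² = (π/4)×0.35² = 0.096211.
t = T_v·H_d²/c_v = 0.096211×4.8²/4.1 = 0.5407 years.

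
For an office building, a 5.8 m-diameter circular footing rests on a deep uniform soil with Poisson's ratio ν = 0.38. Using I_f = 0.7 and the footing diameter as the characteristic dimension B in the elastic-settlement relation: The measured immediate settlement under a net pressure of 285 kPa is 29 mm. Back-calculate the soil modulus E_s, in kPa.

S_e = q·B·(1−ν²)/E_s · I_f  ⇒  E_s = q·B·(1−ν²)·I_f / S_e.
E_s = 285 × 5.8 × 0.8556 × 0.7 / 0.029 = 34140 kPa

E_s ≈ 34100 kPa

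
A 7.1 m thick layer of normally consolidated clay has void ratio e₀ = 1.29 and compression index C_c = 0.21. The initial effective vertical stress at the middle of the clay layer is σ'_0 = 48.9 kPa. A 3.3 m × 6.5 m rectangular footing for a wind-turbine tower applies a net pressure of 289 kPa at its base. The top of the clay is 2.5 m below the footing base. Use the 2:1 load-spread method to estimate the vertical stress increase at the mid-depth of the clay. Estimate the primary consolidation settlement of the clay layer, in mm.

S_c ≈ 207 mm

Mid-depth of clay below the footing base: z = 2.5 + 7.1/2 = 6.05 m.
Stress increase at mid-clay by the 2:1 spreading method:
Δσ = qBL/((B+z)(L+z)) = 289×3.3×6.5/((3.3+6.05)(6.5+6.05)) = 52.829 kPa
Final effective stress: σ'_f = σ'_0 + Δσ = 48.9 + 52.829 = 101.73 kPa.
Normally consolidated clay, so the full stress increment lies on the virgin compression line:
S_c = C_c·H/(1+e₀)·log₁₀(σ'_f/σ'_0) = 0.21×7.1/(1+1.29)×log₁₀(101.73/48.9)
    = 0.65109 × 0.31814 = 0.2071 m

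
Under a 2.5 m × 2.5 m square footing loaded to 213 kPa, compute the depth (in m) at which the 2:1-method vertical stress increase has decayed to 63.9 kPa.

2:1 spreading — at depth z the loaded area has grown by z in each plan dimension:
qB²/(B+z)² = Δσ_z ⇒ z = B(√(q/Δσ_z) − 1) = 2.5×(√(213/63.9) − 1) = 2.064 m

z ≈ 2.06 m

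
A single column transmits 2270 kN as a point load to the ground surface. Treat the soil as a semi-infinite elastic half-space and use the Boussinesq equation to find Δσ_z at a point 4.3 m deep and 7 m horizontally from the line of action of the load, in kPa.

Δσ_z ≈ 2.3 kPa

Boussinesq vertical stress below a point load on an elastic half-space:
Δσ_z = 3P/(2πz²) · [1 + (r/z)²]^(−5/2)
r/z = 7/4.3 = 1.6279; [1+(r/z)²]^(−5/2) = 0.039287.
Δσ_z = 3×2270/(2π×4.3²) × 0.039287 = 58.618 × 0.039287 = 2.303 kPa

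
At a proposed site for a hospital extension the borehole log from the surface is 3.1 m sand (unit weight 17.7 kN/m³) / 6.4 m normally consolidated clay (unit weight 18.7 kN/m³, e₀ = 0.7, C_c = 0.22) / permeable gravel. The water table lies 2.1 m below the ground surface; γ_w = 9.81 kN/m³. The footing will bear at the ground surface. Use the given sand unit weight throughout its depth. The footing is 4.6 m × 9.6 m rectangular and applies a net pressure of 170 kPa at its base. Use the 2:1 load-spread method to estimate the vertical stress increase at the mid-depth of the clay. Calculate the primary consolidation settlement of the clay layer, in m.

Mid-depth of clay below the ground surface: z = 3.1 + 6.4/2 = 6.3 m.
Total vertical stress at mid-clay: σ_v = 17.7×3.1 + 18.7×3.2 = 114.71 kPa.
Pore pressure: u = 9.81×(6.3 − 2.1) = 41.202 kPa.
Initial effective stress: σ'_0 = σ_v − u = 114.71 − 41.202 = 73.508 kPa.
Stress increase at mid-clay by the 2:1 spreading method:
Δσ = qBL/((B+z)(L+z)) = 170×4.6×9.6/((4.6+6.3)(9.6+6.3)) = 43.317 kPa
Final effective stress: σ'_f = σ'_0 + Δσ = 73.508 + 43.317 = 116.82 kPa.
Normally consolidated clay, so the full stress increment lies on the virgin compression line:
S_c = C_c·H/(1+e₀)·log₁₀(σ'_f/σ'_0) = 0.22×6.4/(1+0.7)×log₁₀(116.82/73.508)
    = 0.82824 × 0.20118 = 0.1666 m

S_c ≈ 0.167 m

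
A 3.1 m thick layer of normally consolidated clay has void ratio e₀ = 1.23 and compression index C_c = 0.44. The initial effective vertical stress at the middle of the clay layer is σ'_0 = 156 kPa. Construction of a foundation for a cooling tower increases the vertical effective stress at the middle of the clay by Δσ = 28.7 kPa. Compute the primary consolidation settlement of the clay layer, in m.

Final effective stress: σ'_f = σ'_0 + Δσ = 156 + 28.7 = 184.7 kPa.
Normally consolidated clay, so the full stress increment lies on the virgin compression line:
S_c = C_c·H/(1+e₀)·log₁₀(σ'_f/σ'_0) = 0.44×3.1/(1+1.23)×log₁₀(184.7/156)
    = 0.61166 × 0.073342 = 0.04486 m

S_c ≈ 0.0449 m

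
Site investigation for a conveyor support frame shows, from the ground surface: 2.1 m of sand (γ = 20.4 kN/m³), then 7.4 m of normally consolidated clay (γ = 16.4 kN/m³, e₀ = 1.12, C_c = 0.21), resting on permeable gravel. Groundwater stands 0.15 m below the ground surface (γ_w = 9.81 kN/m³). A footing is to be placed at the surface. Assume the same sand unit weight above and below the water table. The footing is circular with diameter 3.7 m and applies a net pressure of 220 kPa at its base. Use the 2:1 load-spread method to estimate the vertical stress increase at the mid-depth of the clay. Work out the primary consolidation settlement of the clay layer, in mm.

Mid-depth of clay below the ground surface: z = 2.1 + 7.4/2 = 5.8 m.
Total vertical stress at mid-clay: σ_v = 20.4×2.1 + 16.4×3.7 = 103.52 kPa.
Pore pressure: u = 9.81×(5.8 − 0.15) = 55.427 kPa.
Initial effective stress: σ'_0 = σ_v − u = 103.52 − 55.427 = 48.093 kPa.
Stress increase at mid-clay by the 2:1 spreading method:
Δσ ≈ qD²/(D+z)² = 220×3.7²/(3.7+5.8)² = 33.372 kPa
Final effective stress: σ'_f = σ'_0 + Δσ = 48.093 + 33.372 = 81.465 kPa.
Normally consolidated clay, so the full stress increment lies on the virgin compression line:
S_c = C_c·H/(1+e₀)·log₁₀(σ'_f/σ'_0) = 0.21×7.4/(1+1.12)×log₁₀(81.465/48.093)
    = 0.73302 × 0.22889 = 0.1678 m

S_c ≈ 168 mm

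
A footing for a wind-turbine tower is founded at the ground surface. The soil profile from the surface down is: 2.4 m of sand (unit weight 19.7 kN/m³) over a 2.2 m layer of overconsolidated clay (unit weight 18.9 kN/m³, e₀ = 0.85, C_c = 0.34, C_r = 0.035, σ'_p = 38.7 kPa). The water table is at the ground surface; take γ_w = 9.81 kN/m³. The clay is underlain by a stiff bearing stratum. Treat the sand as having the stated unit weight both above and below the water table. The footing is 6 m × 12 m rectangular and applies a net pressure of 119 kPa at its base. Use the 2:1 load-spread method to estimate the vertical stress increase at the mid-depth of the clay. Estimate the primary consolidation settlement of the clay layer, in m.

Mid-depth of clay below the ground surface: z = 2.4 + 2.2/2 = 3.5 m.
Total vertical stress at mid-clay: σ_v = 19.7×2.4 + 18.9×1.1 = 68.07 kPa.
Pore pressure: u = 9.81×(3.5 − 0) = 34.335 kPa.
Initial effective stress: σ'_0 = σ_v − u = 68.07 − 34.335 = 33.735 kPa.
Stress increase at mid-clay by the 2:1 spreading method:
Δσ = qBL/((B+z)(L+z)) = 119×6×12/((6+3.5)(12+3.5)) = 58.187 kPa
Final effective stress: σ'_f = 33.735 + 58.187 = 91.922 kPa.
σ'_f = 91.922 > σ'_p = 38.7 kPa, so the stress path crosses the preconsolidation pressure — recompression up to σ'_p, then virgin compression beyond:
S_c = H/(1+e₀)·[C_r·log₁₀(σ'_p/σ'_0) + C_c·log₁₀(σ'_f/σ'_p)]
    = 2.2/1.85 × [0.035×log₁₀(38.7/33.735) + 0.34×log₁₀(91.922/38.7)]
    = 1.1892 × [0.0020871 + 0.12774] = 0.1544 m

S_c ≈ 0.154 m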